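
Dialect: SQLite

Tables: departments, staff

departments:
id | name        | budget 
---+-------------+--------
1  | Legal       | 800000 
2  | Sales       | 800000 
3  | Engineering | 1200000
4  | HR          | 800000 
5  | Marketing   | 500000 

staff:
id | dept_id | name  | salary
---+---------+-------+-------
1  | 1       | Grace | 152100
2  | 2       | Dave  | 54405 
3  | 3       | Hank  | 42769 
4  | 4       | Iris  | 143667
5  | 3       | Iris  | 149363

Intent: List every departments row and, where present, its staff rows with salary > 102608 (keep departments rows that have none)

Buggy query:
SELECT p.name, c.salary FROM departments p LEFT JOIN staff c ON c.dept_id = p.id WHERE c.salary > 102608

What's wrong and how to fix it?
Bug: Filtering c.salary in WHERE discards the NULL rows produced by LEFT JOIN, turning it into an inner join

Fix: Put 'c.salary > 102608' in the JOIN's ON clause instead of WHERE

Corrected query:
SELECT p.name, c.salary FROM departments p LEFT JOIN staff c ON c.dept_id = p.id AND c.salary > 102608

Result:
name        | salary
------------+-------
Legal       | 152100
Sales       | NULL  
Engineering | 149363
HR          | 143667
Marketing   | NULL  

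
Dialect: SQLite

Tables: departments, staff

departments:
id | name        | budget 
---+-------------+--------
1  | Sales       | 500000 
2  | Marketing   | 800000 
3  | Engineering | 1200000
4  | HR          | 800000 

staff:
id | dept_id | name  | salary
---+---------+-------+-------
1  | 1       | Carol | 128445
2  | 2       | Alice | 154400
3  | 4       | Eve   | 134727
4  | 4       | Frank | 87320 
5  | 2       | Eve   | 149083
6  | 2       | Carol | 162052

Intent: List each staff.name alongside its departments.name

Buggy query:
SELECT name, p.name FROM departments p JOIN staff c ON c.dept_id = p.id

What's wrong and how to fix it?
Bug: Both tables have a 'name' column; the unqualified reference is ambiguous

Fix: Qualify the column with its table alias (c.name)

Corrected query:
SELECT c.name, p.name FROM departments p JOIN staff c ON c.dept_id = p.id

Result:
name  | name     
------+----------
Carol | Sales    
Alice | Marketing
Eve   | HR       
Frank | HR       
Eve   | Marketing
Carol | Marketing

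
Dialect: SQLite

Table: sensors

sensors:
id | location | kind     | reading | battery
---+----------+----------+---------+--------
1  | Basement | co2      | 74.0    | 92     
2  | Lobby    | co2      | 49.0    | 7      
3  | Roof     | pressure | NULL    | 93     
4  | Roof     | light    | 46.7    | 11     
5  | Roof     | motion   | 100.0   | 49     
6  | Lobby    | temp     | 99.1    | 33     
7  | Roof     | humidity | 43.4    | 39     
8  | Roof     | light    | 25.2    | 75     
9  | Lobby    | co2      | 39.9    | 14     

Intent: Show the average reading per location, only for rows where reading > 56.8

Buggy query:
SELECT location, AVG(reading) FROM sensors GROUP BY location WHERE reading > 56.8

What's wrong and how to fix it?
Bug: Row-level WHERE must come before GROUP BY in the clause order

Fix: Place WHERE between FROM and GROUP BY

Corrected query:
SELECT location, AVG(reading) FROM sensors WHERE reading > 56.8 GROUP BY location

Result:
location | AVG(reading)
---------+-------------
Basement | 74          
Lobby    | 99.1        
Roof     | 100         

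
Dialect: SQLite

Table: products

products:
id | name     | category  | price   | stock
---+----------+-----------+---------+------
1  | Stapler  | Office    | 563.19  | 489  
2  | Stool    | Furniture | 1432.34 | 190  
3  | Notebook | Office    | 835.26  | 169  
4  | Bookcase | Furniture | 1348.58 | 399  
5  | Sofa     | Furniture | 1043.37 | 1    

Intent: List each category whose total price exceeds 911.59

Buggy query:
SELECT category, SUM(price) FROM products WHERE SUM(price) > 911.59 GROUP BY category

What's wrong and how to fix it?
Bug: Aggregate functions cannot appear in a WHERE clause

Fix: Use HAVING (which filters groups after aggregation) instead of WHERE

Corrected query:
SELECT category, SUM(price) FROM products GROUP BY category HAVING SUM(price) > 911.59

Result:
category  | SUM(price)
----------+-----------
Furniture | 3824.29   
Office    | 1398.45   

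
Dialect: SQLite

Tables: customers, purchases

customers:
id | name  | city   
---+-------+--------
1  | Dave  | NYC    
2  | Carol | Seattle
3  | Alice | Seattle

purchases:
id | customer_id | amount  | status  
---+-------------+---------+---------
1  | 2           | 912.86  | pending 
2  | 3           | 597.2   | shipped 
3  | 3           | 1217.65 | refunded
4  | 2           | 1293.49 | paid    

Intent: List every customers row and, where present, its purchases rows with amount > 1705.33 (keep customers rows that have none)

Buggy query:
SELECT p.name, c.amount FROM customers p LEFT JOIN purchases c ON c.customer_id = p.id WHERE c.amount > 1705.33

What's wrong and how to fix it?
Bug: Filtering c.amount in WHERE discards the NULL rows produced by LEFT JOIN, turning it into an inner join

Fix: Put 'c.amount > 1705.33' in the JOIN's ON clause instead of WHERE

Corrected query:
SELECT p.name, c.amount FROM customers p LEFT JOIN purchases c ON c.customer_id = p.id AND c.amount > 1705.33

Result:
name  | amount
------+-------
Dave  | NULL  
Carol | NULL  
Alice | NULL  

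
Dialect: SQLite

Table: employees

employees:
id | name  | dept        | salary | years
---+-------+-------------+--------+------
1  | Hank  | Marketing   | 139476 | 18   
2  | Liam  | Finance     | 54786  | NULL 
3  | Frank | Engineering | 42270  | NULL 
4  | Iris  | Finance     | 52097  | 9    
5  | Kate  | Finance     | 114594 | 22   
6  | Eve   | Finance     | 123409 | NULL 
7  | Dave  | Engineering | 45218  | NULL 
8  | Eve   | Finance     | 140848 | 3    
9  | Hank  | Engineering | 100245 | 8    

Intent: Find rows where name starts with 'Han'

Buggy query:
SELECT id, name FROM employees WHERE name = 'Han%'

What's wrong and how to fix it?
Bug: Wildcards only work with LIKE; '=' treats '%' as a literal character

Fix: Use LIKE for wildcard pattern matching

Corrected query:
SELECT id, name FROM employees WHERE name LIKE 'Han%'

Result:
id | name
---+-----
1  | Hank
9  | Hank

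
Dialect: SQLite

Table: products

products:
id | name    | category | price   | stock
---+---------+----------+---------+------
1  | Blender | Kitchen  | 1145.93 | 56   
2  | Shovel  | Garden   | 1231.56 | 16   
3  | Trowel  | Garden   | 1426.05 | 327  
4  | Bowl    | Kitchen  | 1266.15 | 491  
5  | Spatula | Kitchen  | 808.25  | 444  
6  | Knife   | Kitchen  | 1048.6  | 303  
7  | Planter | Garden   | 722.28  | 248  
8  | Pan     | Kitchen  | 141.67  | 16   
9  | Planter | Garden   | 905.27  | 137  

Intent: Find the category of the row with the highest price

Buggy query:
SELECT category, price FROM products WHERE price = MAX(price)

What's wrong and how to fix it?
Bug: WHERE is evaluated per row; an aggregate over the whole table isn't defined there

Fix: Use a subquery: WHERE price = (SELECT MAX(price) FROM products)

Corrected query:
SELECT category, price FROM products WHERE price = (SELECT MAX(price) FROM products)

Result:
category | price  
---------+--------
Garden   | 1426.05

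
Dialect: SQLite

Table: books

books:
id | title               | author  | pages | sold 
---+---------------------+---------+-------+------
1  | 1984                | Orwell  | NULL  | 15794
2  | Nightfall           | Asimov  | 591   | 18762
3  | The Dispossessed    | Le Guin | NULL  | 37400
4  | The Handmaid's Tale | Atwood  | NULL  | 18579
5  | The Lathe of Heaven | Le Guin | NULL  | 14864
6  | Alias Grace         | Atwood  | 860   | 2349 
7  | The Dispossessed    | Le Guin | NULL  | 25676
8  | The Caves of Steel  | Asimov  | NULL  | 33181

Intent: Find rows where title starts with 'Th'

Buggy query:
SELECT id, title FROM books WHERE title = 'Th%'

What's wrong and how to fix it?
Bug: '=' compares the literal string including the % character; pattern matching needs LIKE

Fix: Use LIKE for wildcard pattern matching

Corrected query:
SELECT id, title FROM books WHERE title LIKE 'Th%'

Result:
id | title              
---+--------------------
3  | The Dispossessed   
4  | The Handmaid's Tale
5  | The Lathe of Heaven
7  | The Dispossessed   
8  | The Caves of Steel 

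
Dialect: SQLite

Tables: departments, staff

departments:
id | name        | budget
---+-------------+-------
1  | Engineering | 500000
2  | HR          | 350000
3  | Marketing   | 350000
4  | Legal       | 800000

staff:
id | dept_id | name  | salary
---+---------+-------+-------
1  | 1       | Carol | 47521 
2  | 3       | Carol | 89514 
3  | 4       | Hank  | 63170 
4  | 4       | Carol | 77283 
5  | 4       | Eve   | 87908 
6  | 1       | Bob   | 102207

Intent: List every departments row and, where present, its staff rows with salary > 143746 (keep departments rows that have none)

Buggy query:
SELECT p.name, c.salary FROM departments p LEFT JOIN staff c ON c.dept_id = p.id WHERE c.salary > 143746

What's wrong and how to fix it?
Bug: A WHERE condition on the right-hand table after LEFT JOIN drops unmatched parents

Fix: Put 'c.salary > 143746' in the JOIN's ON clause instead of WHERE

Corrected query:
SELECT p.name, c.salary FROM departments p LEFT JOIN staff c ON c.dept_id = p.id AND c.salary > 143746

Result:
name        | salary
------------+-------
Engineering | NULL  
HR          | NULL  
Marketing   | NULL  
Legal       | NULL  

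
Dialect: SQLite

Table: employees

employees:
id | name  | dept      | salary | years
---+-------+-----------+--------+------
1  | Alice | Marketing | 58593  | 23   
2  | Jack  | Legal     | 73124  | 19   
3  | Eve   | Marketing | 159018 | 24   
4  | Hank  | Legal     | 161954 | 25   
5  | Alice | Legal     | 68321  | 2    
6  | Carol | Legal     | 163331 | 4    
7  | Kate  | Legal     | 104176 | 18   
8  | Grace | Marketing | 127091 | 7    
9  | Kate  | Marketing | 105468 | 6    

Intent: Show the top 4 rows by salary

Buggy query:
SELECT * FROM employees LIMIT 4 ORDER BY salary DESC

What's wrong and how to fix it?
Bug: ORDER BY cannot follow LIMIT; LIMIT is the final clause

Fix: Swap the clauses: ORDER BY first, then LIMIT

Corrected query:
SELECT * FROM employees ORDER BY salary DESC LIMIT 4

Result:
id | name  | dept      | salary | years
---+-------+-----------+--------+------
6  | Carol | Legal     | 163331 | 4    
4  | Hank  | Legal     | 161954 | 25   
3  | Eve   | Marketing | 159018 | 24   
8  | Grace | Marketing | 127091 | 7    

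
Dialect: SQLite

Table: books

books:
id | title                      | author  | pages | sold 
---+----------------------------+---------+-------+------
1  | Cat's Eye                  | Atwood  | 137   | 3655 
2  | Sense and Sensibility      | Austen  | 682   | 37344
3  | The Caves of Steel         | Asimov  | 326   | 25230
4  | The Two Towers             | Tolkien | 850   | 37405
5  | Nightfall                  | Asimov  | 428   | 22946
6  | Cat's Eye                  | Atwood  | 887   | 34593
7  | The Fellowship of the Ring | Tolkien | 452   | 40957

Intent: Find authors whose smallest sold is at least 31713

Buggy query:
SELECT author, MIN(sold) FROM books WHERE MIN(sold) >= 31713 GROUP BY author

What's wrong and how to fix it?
Bug: MIN() in WHERE is a misuse of aggregate

Fix: Use HAVING for the per-group MIN condition

Corrected query:
SELECT author, MIN(sold) FROM books GROUP BY author HAVING MIN(sold) >= 31713

Result:
author  | MIN(sold)
--------+----------
Austen  | 37344    
Tolkien | 37405    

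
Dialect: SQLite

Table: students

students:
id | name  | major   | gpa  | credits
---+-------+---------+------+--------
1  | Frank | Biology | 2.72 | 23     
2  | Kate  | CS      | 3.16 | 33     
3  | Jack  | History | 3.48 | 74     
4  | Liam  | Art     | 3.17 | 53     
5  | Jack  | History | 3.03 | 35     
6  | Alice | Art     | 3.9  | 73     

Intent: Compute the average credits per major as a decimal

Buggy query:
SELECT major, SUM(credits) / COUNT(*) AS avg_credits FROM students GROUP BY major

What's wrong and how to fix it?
Bug: Both operands are integers, so '/' performs integer division and truncates

Fix: Multiply by 1.0 (or CAST to REAL) to force floating-point division

Corrected query:
SELECT major, SUM(credits) * 1.0 / COUNT(*) AS avg_credits FROM students GROUP BY major

Result:
major   | avg_credits
--------+------------
Art     | 63         
Biology | 23         
CS      | 33         
History | 54.5       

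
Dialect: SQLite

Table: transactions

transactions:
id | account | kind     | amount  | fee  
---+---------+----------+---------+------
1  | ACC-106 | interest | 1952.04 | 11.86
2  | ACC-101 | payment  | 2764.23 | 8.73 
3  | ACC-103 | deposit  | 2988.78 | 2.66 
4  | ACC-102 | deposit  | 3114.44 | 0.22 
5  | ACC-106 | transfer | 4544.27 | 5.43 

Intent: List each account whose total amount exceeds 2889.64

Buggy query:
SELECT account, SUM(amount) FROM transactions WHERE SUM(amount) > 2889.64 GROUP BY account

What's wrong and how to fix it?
Bug: WHERE runs before GROUP BY, so aggregates aren't available there

Fix: Use HAVING (which filters groups after aggregation) instead of WHERE

Corrected query:
SELECT account, SUM(amount) FROM transactions GROUP BY account HAVING SUM(amount) > 2889.64

Result:
account | SUM(amount)
--------+------------
ACC-102 | 3114.44    
ACC-103 | 2988.78    
ACC-106 | 6496.31    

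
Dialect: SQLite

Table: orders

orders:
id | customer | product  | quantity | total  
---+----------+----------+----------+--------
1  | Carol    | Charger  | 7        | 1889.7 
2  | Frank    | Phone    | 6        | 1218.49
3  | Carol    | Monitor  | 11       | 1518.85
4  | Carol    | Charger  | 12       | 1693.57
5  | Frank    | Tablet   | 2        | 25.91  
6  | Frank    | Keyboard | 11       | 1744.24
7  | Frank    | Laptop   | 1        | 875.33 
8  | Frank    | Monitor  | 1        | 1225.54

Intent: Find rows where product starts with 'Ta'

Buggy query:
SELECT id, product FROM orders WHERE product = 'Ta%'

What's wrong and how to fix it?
Bug: Wildcards only work with LIKE; '=' treats '%' as a literal character

Fix: Replace '=' with LIKE so 'Ta%' is treated as a pattern

Corrected query:
SELECT id, product FROM orders WHERE product LIKE 'Ta%'

Result:
id | product
---+--------
5  | Tablet 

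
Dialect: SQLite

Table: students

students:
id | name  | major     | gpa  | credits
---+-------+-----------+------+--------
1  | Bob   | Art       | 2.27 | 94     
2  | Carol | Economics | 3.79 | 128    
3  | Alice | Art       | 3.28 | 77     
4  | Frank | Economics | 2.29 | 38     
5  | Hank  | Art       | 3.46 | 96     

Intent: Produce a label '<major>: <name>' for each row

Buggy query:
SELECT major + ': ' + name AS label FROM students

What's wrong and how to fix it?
Bug: '+' is numeric addition; on text columns SQLite converts them to 0 instead of concatenating

Fix: Replace + with || to concatenate text

Corrected query:
SELECT major || ': ' || name AS label FROM students

Result:
label           
----------------
Art: Bob        
Economics: Carol
Art: Alice      
Economics: Frank
Art: Hank       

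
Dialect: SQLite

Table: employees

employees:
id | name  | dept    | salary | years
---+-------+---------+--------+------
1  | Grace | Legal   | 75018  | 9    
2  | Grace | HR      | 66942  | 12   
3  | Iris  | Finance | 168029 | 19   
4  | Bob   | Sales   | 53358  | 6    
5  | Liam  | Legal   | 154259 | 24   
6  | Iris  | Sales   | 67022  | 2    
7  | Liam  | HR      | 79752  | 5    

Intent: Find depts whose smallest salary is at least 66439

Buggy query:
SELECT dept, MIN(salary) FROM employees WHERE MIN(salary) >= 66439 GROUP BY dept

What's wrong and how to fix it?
Bug: Aggregates like MIN are computed per group after WHERE runs

Fix: Replace WHERE with HAVING after the GROUP BY

Corrected query:
SELECT dept, MIN(salary) FROM employees GROUP BY dept HAVING MIN(salary) >= 66439

Result:
dept    | MIN(salary)
--------+------------
Finance | 168029     
HR      | 66942      
Legal   | 75018      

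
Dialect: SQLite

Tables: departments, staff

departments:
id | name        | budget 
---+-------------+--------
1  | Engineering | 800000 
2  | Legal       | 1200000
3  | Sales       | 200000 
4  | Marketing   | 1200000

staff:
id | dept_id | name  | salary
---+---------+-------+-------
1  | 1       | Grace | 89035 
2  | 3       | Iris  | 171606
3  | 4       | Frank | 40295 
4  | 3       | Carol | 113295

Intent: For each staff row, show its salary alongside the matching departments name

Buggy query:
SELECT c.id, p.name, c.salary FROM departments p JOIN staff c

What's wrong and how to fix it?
Bug: JOIN with no ON clause produces a cartesian product; every staff row pairs with every departments row

Fix: Specify the join condition linking the foreign key to the parent id

Corrected query:
SELECT c.id, p.name, c.salary FROM departments p JOIN staff c ON c.dept_id = p.id

Result:
id | name        | salary
---+-------------+-------
1  | Engineering | 89035 
2  | Sales       | 171606
3  | Marketing   | 40295 
4  | Sales       | 113295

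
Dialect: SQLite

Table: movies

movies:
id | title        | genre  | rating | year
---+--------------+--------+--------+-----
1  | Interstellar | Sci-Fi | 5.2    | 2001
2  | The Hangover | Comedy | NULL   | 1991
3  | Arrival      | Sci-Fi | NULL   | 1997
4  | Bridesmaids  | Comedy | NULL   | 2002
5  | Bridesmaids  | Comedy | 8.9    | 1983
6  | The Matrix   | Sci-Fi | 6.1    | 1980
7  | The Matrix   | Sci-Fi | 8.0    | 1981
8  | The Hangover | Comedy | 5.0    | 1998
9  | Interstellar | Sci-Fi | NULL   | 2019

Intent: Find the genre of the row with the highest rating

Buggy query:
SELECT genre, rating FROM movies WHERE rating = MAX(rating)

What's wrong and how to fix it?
Bug: MAX(rating) is an aggregate and cannot be used directly in WHERE

Fix: Use a subquery: WHERE rating = (SELECT MAX(rating) FROM movies)

Corrected query:
SELECT genre, rating FROM movies WHERE rating = (SELECT MAX(rating) FROM movies)

Result:
genre  | rating
-------+-------
Comedy | 8.9   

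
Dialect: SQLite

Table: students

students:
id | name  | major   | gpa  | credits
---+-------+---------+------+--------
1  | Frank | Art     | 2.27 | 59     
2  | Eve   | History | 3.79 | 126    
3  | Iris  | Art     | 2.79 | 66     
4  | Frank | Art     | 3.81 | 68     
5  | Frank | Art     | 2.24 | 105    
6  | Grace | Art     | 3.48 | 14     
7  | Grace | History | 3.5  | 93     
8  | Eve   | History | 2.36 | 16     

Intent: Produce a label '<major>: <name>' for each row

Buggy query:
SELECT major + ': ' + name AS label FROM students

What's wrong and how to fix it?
Bug: SQLite uses || for string concatenation; + coerces text to numbers (yielding 0)

Fix: Use the || operator for string concatenation

Corrected query:
SELECT major || ': ' || name AS label FROM students

Result:
label         
--------------
Art: Frank    
History: Eve  
Art: Iris     
Art: Frank    
Art: Frank    
Art: Grace    
History: Grace
History: Eve  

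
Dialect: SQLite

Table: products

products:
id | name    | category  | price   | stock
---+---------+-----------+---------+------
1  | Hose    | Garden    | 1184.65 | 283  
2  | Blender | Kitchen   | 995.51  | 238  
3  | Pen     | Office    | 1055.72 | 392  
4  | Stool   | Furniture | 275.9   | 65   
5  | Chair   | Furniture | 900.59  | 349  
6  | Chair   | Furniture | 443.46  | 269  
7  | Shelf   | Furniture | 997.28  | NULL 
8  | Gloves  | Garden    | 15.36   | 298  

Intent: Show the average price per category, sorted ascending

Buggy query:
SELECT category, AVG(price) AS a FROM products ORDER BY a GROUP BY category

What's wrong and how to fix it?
Bug: GROUP BY must precede ORDER BY

Fix: Move ORDER BY to the end, after GROUP BY

Corrected query:
SELECT category, AVG(price) AS a FROM products GROUP BY category ORDER BY a

Result:
category  | a       
----------+---------
Garden    | 600.005 
Furniture | 654.3075
Kitchen   | 995.51  
Office    | 1055.72 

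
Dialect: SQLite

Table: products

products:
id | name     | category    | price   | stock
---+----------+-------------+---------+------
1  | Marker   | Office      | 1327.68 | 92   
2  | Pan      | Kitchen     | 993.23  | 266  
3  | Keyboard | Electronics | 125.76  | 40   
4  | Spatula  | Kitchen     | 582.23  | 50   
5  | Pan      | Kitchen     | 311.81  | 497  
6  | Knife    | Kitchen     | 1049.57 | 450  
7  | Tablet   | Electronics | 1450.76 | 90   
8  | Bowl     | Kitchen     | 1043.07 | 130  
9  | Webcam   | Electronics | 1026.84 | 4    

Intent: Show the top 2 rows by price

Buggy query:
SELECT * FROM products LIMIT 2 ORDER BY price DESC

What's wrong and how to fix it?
Bug: ORDER BY cannot follow LIMIT; LIMIT is the final clause

Fix: Sort with ORDER BY, then apply LIMIT

Corrected query:
SELECT * FROM products ORDER BY price DESC LIMIT 2

Result:
id | name   | category    | price   | stock
---+--------+-------------+---------+------
7  | Tablet | Electronics | 1450.76 | 90   
1  | Marker | Office      | 1327.68 | 92   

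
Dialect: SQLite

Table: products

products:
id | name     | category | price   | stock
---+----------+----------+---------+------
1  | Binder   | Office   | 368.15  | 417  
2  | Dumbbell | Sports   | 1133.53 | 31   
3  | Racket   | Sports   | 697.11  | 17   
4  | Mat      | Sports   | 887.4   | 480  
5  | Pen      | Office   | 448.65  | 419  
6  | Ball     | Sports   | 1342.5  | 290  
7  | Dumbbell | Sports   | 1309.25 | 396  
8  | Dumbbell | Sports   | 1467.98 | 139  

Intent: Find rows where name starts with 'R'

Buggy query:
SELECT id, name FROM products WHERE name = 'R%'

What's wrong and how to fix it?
Bug: '=' compares the literal string including the % character; pattern matching needs LIKE

Fix: Use LIKE for wildcard pattern matching

Corrected query:
SELECT id, name FROM products WHERE name LIKE 'R%'

Result:
id | name  
---+-------
3  | Racket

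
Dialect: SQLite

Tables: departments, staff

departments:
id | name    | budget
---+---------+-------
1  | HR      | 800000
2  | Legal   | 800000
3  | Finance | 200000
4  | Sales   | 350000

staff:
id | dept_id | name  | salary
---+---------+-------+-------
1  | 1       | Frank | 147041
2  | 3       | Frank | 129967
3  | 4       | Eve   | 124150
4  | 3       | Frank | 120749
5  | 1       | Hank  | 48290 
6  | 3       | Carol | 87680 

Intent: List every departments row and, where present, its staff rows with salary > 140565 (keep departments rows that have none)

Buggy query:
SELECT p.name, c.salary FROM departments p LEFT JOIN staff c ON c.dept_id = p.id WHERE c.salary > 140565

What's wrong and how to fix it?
Bug: A WHERE condition on the right-hand table after LEFT JOIN drops unmatched parents

Fix: Move the right-table condition into the ON clause so unmatched parents are kept

Corrected query:
SELECT p.name, c.salary FROM departments p LEFT JOIN staff c ON c.dept_id = p.id AND c.salary > 140565

Result:
name    | salary
--------+-------
HR      | 147041
Legal   | NULL  
Finance | NULL  
Sales   | NULL  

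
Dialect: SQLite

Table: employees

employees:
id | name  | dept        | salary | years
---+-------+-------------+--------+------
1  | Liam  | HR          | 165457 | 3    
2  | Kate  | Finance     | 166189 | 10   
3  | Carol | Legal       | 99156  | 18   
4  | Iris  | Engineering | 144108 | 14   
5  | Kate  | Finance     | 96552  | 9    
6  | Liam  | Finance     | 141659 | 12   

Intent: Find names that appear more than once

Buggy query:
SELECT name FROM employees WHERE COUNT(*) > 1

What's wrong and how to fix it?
Bug: COUNT(*) is an aggregate and cannot be used in WHERE

Fix: Group first, then use HAVING for the count condition

Corrected query:
SELECT name FROM employees GROUP BY name HAVING COUNT(*) > 1

Result:
name
----
Kate
Liam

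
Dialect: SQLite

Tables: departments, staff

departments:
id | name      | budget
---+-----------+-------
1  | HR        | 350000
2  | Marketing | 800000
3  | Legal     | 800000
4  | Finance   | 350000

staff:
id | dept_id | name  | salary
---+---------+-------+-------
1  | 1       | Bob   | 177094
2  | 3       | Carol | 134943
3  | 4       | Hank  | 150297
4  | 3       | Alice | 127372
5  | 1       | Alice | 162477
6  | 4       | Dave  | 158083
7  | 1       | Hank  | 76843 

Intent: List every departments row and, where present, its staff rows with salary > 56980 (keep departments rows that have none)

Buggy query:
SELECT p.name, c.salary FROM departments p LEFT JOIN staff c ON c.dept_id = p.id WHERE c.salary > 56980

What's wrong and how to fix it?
Bug: Filtering c.salary in WHERE discards the NULL rows produced by LEFT JOIN, turning it into an inner join

Fix: Move the right-table condition into the ON clause so unmatched parents are kept

Corrected query:
SELECT p.name, c.salary FROM departments p LEFT JOIN staff c ON c.dept_id = p.id AND c.salary > 56980

Result:
name      | salary
----------+-------
HR        | 76843 
HR        | 162477
HR        | 177094
Marketing | NULL  
Legal     | 127372
Legal     | 134943
Finance   | 150297
Finance   | 158083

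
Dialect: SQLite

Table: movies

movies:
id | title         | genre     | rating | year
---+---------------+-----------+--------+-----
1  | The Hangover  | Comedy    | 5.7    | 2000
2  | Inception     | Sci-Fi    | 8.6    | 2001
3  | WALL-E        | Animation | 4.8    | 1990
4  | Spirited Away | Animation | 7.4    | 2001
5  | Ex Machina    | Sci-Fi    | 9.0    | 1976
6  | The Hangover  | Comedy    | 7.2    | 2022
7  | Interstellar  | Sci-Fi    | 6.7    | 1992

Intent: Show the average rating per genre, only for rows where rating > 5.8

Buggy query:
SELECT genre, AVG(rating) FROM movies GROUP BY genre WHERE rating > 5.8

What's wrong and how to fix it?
Bug: Row-level WHERE must come before GROUP BY in the clause order

Fix: Move the WHERE clause before GROUP BY

Corrected query:
SELECT genre, AVG(rating) FROM movies WHERE rating > 5.8 GROUP BY genre

Result:
genre     | AVG(rating)
----------+------------
Animation | 7.4        
Comedy    | 7.2        
Sci-Fi    | 8.1        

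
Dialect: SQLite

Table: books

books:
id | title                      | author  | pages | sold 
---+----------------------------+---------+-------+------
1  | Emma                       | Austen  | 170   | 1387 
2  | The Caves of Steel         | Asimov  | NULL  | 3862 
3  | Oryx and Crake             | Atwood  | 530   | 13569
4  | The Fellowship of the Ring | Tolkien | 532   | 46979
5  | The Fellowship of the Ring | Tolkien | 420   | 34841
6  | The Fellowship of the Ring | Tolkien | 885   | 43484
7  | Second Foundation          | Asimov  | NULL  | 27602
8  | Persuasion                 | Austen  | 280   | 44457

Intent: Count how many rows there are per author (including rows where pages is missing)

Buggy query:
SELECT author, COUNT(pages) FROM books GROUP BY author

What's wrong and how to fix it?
Bug: COUNT(column) counts non-NULL values only; rows with NULL pages aren't counted

Fix: Use COUNT(*) to count all rows regardless of NULL

Corrected query:
SELECT author, COUNT(*) FROM books GROUP BY author

Result:
author  | COUNT(*)
--------+---------
Asimov  | 2       
Atwood  | 1       
Austen  | 2       
Tolkien | 3       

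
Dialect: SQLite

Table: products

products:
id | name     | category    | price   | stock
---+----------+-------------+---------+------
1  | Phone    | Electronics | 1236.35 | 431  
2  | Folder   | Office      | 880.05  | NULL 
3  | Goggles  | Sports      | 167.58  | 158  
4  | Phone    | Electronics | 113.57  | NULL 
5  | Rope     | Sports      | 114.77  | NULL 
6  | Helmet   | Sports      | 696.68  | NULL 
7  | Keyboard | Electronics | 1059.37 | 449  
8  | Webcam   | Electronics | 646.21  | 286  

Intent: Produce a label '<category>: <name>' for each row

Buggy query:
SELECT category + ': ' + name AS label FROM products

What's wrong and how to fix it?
Bug: '+' is numeric addition; on text columns SQLite converts them to 0 instead of concatenating

Fix: Replace + with || to concatenate text

Corrected query:
SELECT category || ': ' || name AS label FROM products

Result:
label                
---------------------
Electronics: Phone   
Office: Folder       
Sports: Goggles      
Electronics: Phone   
Sports: Rope         
Sports: Helmet       
Electronics: Keyboard
Electronics: Webcam  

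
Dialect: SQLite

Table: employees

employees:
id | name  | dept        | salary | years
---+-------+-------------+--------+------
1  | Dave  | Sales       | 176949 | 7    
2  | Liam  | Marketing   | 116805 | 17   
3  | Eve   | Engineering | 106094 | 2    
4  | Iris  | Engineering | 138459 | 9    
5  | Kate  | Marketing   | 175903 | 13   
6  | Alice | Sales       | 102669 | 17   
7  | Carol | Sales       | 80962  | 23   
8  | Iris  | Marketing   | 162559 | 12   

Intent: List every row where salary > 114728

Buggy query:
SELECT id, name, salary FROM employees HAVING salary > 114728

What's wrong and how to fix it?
Bug: This is a non-aggregate query (no GROUP BY, no aggregates), so in SQLite the HAVING clause is invalid here; a row-level condition belongs in WHERE

Fix: Use WHERE for row-level filtering

Corrected query:
SELECT id, name, salary FROM employees WHERE salary > 114728

Result:
id | name | salary
---+------+-------
1  | Dave | 176949
2  | Liam | 116805
4  | Iris | 138459
5  | Kate | 175903
8  | Iris | 162559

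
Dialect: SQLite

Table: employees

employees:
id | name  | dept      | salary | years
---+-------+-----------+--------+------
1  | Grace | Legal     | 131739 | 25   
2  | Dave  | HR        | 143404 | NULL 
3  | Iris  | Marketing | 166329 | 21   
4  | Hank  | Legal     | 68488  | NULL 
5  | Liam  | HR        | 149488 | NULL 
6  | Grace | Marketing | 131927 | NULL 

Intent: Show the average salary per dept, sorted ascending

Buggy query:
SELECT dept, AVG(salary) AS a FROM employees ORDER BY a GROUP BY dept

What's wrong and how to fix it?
Bug: GROUP BY must precede ORDER BY

Fix: Move ORDER BY to the end, after GROUP BY

Corrected query:
SELECT dept, AVG(salary) AS a FROM employees GROUP BY dept ORDER BY a

Result:
dept      | a       
----------+---------
Legal     | 100113.5
HR        | 146446  
Marketing | 149128  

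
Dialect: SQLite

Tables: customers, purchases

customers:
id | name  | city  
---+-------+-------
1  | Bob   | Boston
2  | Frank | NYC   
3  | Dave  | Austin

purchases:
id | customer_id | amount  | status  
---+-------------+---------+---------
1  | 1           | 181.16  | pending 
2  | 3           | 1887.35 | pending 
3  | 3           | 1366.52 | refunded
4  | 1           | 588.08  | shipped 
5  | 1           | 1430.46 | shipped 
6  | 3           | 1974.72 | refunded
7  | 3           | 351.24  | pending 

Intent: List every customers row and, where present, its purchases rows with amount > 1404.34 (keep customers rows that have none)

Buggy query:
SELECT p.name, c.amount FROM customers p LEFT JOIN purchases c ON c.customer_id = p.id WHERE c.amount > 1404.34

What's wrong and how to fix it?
Bug: Filtering c.amount in WHERE discards the NULL rows produced by LEFT JOIN, turning it into an inner join

Fix: Put 'c.amount > 1404.34' in the JOIN's ON clause instead of WHERE

Corrected query:
SELECT p.name, c.amount FROM customers p LEFT JOIN purchases c ON c.customer_id = p.id AND c.amount > 1404.34

Result:
name  | amount 
------+--------
Bob   | 1430.46
Frank | NULL   
Dave  | 1887.35
Dave  | 1974.72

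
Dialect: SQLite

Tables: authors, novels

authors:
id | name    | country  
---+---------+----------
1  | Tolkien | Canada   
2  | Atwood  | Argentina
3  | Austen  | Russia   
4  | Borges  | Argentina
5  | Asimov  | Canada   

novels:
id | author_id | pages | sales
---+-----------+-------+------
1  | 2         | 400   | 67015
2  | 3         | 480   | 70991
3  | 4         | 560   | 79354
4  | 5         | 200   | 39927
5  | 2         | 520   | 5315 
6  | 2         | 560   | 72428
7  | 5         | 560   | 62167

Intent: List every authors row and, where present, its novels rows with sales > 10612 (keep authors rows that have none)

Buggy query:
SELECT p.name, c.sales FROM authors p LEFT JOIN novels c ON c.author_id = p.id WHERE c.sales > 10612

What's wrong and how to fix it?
Bug: A WHERE condition on the right-hand table after LEFT JOIN drops unmatched parents

Fix: Put 'c.sales > 10612' in the JOIN's ON clause instead of WHERE

Corrected query:
SELECT p.name, c.sales FROM authors p LEFT JOIN novels c ON c.author_id = p.id AND c.sales > 10612

Result:
name    | sales
--------+------
Tolkien | NULL 
Atwood  | 67015
Atwood  | 72428
Austen  | 70991
Borges  | 79354
Asimov  | 39927
Asimov  | 62167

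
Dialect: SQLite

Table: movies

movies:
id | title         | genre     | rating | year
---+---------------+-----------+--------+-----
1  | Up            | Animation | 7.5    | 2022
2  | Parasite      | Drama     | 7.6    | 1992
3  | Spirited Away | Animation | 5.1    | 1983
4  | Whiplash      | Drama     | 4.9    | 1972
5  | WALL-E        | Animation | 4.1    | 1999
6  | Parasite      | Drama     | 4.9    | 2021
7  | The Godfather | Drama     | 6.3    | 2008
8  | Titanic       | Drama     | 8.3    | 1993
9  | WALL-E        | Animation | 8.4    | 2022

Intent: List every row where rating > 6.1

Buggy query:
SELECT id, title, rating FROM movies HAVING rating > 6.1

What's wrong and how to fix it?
Bug: HAVING filters the output of aggregation, but this query has no GROUP BY and no aggregate functions, so SQLite rejects it (HAVING clause on a non-aggregate query); the condition here is per row

Fix: Replace HAVING with WHERE since the condition applies to individual rows

Corrected query:
SELECT id, title, rating FROM movies WHERE rating > 6.1

Result:
id | title         | rating
---+---------------+-------
1  | Up            | 7.5   
2  | Parasite      | 7.6   
7  | The Godfather | 6.3   
8  | Titanic       | 8.3   
9  | WALL-E        | 8.4   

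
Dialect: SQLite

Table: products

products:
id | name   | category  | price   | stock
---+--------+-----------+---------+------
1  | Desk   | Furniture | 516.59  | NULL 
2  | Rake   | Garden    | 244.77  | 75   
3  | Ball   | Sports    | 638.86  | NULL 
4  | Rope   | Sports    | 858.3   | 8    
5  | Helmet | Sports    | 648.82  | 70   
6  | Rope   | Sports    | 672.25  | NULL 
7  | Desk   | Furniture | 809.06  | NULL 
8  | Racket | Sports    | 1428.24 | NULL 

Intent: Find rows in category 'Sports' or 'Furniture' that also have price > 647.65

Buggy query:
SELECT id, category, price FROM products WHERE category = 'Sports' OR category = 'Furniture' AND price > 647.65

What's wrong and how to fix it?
Bug: AND binds tighter than OR, so this parses as category = 'Sports' OR (category = 'Furniture' AND price > 647.65)

Fix: Group the OR with parentheses (or use IN), then AND the threshold

Corrected query:
SELECT id, category, price FROM products WHERE (category = 'Sports' OR category = 'Furniture') AND price > 647.65

Result:
id | category  | price  
---+-----------+--------
4  | Sports    | 858.3  
5  | Sports    | 648.82 
6  | Sports    | 672.25 
7  | Furniture | 809.06 
8  | Sports    | 1428.24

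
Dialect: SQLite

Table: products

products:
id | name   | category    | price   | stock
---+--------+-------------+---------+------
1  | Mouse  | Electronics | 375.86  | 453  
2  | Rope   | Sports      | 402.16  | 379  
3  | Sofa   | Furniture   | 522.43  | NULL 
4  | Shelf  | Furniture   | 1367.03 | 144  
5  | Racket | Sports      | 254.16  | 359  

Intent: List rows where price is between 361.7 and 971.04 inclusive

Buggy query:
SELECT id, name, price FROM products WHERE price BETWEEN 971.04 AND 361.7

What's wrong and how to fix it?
Bug: BETWEEN expects the lower bound first; with 971.04 AND 361.7 the range is empty

Fix: Swap the bounds so the smaller value comes first

Corrected query:
SELECT id, name, price FROM products WHERE price BETWEEN 361.7 AND 971.04

Result:
id | name  | price 
---+-------+-------
1  | Mouse | 375.86
2  | Rope  | 402.16
3  | Sofa  | 522.43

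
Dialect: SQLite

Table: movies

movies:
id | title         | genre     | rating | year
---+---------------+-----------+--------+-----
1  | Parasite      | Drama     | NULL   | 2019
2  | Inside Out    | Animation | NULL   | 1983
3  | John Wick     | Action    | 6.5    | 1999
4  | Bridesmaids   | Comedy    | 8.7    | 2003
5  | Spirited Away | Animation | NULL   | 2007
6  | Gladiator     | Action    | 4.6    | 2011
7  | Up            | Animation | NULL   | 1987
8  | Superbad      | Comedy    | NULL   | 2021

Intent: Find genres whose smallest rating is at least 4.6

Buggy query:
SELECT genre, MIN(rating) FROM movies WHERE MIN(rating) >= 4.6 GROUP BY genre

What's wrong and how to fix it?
Bug: Aggregates like MIN are computed per group after WHERE runs

Fix: Replace WHERE with HAVING after the GROUP BY

Corrected query:
SELECT genre, MIN(rating) FROM movies GROUP BY genre HAVING MIN(rating) >= 4.6

Result:
genre  | MIN(rating)
-------+------------
Action | 4.6        
Comedy | 8.7        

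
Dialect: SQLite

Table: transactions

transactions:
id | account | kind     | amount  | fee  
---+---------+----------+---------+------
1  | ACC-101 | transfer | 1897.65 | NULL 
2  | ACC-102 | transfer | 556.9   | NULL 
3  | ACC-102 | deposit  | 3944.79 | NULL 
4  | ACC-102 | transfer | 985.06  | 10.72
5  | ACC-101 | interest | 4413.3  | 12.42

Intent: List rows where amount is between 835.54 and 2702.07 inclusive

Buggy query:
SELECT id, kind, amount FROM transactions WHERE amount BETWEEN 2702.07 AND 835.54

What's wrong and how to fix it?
Bug: The bounds are reversed; BETWEEN a AND b requires a <= b to match anything

Fix: Write BETWEEN 835.54 AND 2702.07

Corrected query:
SELECT id, kind, amount FROM transactions WHERE amount BETWEEN 835.54 AND 2702.07

Result:
id | kind     | amount 
---+----------+--------
1  | transfer | 1897.65
4  | transfer | 985.06 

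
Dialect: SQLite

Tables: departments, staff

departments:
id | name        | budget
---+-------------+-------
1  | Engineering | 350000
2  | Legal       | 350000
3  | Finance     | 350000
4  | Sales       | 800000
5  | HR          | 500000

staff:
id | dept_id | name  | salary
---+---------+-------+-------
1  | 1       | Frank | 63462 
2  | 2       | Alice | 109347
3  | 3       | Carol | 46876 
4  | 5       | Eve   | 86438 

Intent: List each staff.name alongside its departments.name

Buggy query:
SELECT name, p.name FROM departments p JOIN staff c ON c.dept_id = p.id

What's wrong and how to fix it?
Bug: Both tables have a 'name' column; the unqualified reference is ambiguous

Fix: Qualify the column with its table alias (c.name)

Corrected query:
SELECT c.name, p.name FROM departments p JOIN staff c ON c.dept_id = p.id

Result:
name  | name       
------+------------
Frank | Engineering
Alice | Legal      
Carol | Finance    
Eve   | HR         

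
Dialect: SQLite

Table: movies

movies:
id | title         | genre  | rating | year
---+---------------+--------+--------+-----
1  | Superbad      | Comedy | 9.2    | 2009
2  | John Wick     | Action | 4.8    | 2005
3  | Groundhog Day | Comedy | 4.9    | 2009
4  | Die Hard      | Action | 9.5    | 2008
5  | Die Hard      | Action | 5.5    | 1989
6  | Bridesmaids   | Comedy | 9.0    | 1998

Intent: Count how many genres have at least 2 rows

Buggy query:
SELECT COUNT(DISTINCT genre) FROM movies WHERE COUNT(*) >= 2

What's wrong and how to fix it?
Bug: COUNT(*) cannot appear in WHERE; the per-group count doesn't exist yet

Fix: Group first with HAVING COUNT(*) >= 2, then COUNT the resulting groups

Corrected query:
SELECT COUNT(*) FROM (SELECT genre FROM movies GROUP BY genre HAVING COUNT(*) >= 2)

Result:
COUNT(*)
--------
2       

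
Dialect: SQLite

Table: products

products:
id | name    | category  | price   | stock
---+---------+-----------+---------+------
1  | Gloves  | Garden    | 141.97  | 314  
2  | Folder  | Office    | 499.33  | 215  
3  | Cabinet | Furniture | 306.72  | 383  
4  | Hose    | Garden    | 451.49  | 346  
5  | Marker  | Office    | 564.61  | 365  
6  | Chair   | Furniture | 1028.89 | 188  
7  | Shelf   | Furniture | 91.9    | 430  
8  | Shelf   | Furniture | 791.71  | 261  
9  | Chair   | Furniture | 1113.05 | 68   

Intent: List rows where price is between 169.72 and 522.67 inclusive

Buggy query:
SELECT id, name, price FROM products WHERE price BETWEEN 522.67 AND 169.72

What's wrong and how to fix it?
Bug: BETWEEN expects the lower bound first; with 522.67 AND 169.72 the range is empty

Fix: Write BETWEEN 169.72 AND 522.67

Corrected query:
SELECT id, name, price FROM products WHERE price BETWEEN 169.72 AND 522.67

Result:
id | name    | price 
---+---------+-------
2  | Folder  | 499.33
3  | Cabinet | 306.72
4  | Hose    | 451.49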